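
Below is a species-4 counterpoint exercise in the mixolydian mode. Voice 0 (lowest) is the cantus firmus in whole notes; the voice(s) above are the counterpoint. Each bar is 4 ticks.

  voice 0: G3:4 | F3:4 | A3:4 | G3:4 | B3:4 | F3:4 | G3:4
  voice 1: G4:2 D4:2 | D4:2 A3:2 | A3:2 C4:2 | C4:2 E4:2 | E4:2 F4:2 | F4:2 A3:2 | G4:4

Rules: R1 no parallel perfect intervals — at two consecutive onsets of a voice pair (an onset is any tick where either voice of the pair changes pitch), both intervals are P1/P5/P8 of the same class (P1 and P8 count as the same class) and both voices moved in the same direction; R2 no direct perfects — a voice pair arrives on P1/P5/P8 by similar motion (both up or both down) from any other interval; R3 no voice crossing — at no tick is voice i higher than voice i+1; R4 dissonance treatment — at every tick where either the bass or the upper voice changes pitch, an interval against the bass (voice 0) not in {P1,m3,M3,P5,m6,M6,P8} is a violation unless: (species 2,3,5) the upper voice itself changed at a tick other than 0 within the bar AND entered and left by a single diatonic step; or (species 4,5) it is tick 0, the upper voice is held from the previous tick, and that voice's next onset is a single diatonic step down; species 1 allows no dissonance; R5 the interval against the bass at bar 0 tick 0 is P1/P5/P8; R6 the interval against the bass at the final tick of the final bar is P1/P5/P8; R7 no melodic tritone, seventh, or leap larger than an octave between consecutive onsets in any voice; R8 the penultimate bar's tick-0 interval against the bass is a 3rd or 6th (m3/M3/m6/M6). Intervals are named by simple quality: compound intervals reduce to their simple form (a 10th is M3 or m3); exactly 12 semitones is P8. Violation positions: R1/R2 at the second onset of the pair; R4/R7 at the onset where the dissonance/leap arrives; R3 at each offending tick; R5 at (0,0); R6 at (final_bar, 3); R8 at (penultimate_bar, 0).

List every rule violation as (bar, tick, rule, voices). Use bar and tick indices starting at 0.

bar 0: v0=G3 v1=G4 downbeat P8
bar 1: v0=F3 v1=D4 downbeat M6
bar 2: v0=A3 v1=A3 downbeat P1
bar 3: v0=G3 v1=C4 downbeat P4
bar 4: v0=B3 v1=E4 downbeat P4
bar 5: v0=F3 v1=F4 downbeat P8
bar 6: v0=G3 v1=G4 downbeat P8
  -> R4 @ bar 3 tick 0 v(0, 1): G3/C4 P4 untreated
  -> R4 @ bar 4 tick 0 v(0, 1): B3/E4 P4 untreated
  -> R4 @ bar 4 tick 2 v(0, 1): B3/F4 TT untreated
  -> R7 @ bar 5 tick 0 v(0,): B3->F3 leap 6st
  -> R8 @ bar 5 tick 0 v(0, 1): penult P8 not 3rd/6th
  -> R2 @ bar 6 tick 0 v(0, 1): F3/A3 M3 -> G3/G4 P8 similar
  -> R7 @ bar 6 tick 0 v(1,): A3->G4 leap 10st

(3, 0, R4, (0, 1))
(4, 0, R4, (0, 1))
(4, 2, R4, (0, 1))
(5, 0, R7, (0,))
(5, 0, R8, (0, 1))
(6, 0, R2, (0, 1))
(6, 0, R7, (1,))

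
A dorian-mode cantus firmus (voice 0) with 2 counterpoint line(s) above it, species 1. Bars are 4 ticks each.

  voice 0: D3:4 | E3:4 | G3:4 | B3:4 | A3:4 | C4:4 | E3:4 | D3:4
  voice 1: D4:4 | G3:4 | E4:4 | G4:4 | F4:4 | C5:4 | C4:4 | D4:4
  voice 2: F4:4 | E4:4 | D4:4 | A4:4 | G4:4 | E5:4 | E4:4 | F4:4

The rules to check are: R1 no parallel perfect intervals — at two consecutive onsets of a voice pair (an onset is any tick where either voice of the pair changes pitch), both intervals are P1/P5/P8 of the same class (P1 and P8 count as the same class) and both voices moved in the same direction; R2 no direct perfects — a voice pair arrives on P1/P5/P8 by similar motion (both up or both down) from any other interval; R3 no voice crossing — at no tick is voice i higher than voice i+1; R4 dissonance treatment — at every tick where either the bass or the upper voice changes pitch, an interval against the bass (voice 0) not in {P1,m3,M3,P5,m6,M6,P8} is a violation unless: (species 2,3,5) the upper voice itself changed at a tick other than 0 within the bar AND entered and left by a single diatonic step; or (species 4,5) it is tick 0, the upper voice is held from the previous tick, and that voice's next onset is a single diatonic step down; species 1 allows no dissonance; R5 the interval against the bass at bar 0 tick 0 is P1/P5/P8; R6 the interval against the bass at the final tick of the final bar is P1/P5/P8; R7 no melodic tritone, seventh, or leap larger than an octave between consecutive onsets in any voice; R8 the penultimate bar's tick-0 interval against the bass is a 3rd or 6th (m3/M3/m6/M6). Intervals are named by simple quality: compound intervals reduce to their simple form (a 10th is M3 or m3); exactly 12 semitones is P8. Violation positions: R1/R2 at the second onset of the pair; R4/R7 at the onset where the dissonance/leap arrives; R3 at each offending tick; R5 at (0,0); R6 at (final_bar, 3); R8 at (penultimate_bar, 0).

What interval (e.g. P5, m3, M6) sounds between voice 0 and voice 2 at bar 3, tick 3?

m7

voice 0=B3 voice 2=A4 -> m7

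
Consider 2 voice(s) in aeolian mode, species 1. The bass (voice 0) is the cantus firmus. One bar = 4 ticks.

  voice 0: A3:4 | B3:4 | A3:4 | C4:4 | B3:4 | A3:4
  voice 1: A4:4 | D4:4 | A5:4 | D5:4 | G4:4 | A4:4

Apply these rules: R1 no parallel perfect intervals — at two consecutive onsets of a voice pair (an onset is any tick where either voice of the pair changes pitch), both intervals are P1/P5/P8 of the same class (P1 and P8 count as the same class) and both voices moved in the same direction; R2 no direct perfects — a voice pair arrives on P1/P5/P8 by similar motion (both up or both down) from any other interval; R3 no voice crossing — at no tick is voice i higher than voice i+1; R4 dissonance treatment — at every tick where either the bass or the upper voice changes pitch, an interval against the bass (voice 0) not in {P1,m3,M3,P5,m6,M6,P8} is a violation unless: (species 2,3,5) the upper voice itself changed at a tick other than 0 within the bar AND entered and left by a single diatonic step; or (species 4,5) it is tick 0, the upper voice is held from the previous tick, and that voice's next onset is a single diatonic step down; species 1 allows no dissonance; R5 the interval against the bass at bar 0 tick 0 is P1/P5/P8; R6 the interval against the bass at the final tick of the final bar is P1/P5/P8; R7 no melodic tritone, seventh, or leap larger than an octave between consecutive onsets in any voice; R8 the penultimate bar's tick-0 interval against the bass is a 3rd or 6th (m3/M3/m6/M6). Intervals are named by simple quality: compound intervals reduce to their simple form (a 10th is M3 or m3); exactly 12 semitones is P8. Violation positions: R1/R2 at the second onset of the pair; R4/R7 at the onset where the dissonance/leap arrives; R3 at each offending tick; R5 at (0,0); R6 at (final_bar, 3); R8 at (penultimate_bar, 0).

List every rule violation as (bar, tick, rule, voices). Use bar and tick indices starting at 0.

(2, 0, R7, (1,))
(3, 0, R4, (0, 1))

bar 0: v0=A3 v1=A4 downbeat P8
bar 1: v0=B3 v1=D4 downbeat m3
bar 2: v0=A3 v1=A5 downbeat P1
bar 3: v0=C4 v1=D5 downbeat M2
bar 4: v0=B3 v1=G4 downbeat m6
bar 5: v0=A3 v1=A4 downbeat P8
  -> R7 @ bar 2 tick 0 v(1,): D4->A5 leap 19st
  -> R4 @ bar 3 tick 0 v(0, 1): C4/D5 M2 untreated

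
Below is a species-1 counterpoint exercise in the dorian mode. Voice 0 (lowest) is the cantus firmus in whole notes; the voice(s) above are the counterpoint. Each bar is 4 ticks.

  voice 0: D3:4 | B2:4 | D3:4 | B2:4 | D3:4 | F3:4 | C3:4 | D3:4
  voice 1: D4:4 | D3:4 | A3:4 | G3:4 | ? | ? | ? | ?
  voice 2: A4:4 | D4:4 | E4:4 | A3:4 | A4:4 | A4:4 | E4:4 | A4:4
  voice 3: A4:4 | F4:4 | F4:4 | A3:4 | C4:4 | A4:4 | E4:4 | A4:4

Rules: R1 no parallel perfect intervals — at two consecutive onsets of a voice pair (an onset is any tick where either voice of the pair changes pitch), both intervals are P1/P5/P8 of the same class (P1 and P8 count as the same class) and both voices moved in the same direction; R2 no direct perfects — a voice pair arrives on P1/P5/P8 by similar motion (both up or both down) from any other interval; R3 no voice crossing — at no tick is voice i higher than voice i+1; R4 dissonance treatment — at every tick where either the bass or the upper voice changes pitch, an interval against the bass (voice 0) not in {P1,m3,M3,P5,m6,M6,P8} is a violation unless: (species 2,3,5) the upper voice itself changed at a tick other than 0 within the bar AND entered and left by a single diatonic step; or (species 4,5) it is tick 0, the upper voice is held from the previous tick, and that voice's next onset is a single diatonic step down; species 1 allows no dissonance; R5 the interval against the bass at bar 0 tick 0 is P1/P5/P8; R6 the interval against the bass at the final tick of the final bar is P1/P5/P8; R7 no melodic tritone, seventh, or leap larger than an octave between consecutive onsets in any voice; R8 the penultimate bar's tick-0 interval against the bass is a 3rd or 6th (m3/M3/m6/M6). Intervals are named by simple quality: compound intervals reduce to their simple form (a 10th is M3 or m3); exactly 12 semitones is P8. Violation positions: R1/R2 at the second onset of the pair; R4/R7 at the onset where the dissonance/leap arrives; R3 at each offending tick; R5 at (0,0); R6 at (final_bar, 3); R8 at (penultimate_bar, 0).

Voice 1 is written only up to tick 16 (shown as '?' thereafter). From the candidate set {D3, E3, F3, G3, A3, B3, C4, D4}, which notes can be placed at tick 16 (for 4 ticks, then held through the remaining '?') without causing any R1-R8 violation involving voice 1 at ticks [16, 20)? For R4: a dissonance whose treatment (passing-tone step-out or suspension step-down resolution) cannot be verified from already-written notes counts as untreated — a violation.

D3: legal
E3: violates R4
F3: legal
G3: violates R4
A3: violates R2
B3: legal
C4: violates R2,R4
D4: violates R2

{B3, D3, F3}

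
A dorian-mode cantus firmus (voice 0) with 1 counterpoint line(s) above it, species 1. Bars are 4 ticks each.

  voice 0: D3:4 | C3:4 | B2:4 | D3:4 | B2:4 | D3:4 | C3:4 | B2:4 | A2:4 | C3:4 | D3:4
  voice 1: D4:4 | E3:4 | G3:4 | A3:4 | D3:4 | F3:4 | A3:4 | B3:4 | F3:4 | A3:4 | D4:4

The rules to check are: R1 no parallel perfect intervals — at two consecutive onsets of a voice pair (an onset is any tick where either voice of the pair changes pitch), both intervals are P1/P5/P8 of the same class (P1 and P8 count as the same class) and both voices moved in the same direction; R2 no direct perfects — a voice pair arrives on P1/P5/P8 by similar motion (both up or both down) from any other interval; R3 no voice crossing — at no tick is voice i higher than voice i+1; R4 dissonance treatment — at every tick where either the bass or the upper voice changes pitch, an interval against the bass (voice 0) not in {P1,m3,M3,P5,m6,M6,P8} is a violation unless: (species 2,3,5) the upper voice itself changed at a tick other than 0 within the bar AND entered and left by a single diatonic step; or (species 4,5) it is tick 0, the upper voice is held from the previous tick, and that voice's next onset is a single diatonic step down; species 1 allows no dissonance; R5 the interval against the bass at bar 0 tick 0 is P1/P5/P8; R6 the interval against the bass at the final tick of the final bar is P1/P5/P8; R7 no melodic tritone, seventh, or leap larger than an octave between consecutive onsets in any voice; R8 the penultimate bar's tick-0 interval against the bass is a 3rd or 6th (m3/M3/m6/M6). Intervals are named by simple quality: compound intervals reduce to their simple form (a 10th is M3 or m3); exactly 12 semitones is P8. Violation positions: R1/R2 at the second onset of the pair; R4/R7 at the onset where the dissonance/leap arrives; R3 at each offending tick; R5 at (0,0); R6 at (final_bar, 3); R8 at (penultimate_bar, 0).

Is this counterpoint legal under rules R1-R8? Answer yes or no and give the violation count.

No (4 violations)

bar 0: v0=D3 v1=D4 (P8)
bar 1: v0=C3 v1=E3 (M3)
bar 2: v0=B2 v1=G3 (m6)
bar 3: v0=D3 v1=A3 (P5)
bar 4: v0=B2 v1=D3 (m3)
bar 5: v0=D3 v1=F3 (m3)
bar 6: v0=C3 v1=A3 (M6)
bar 7: v0=B2 v1=B3 (P8)
bar 8: v0=A2 v1=F3 (m6)
bar 9: v0=C3 v1=A3 (M6)
bar 10: v0=D3 v1=D4 (P8)
  R7 @ bar1.0: D4->E3 leap 10st
  R2 @ bar3.0: B2/G3 m6 -> D3/A3 P5 similar
  R7 @ bar8.0: B3->F3 leap 6st
  R2 @ bar10.0: C3/A3 M6 -> D3/D4 P8 similar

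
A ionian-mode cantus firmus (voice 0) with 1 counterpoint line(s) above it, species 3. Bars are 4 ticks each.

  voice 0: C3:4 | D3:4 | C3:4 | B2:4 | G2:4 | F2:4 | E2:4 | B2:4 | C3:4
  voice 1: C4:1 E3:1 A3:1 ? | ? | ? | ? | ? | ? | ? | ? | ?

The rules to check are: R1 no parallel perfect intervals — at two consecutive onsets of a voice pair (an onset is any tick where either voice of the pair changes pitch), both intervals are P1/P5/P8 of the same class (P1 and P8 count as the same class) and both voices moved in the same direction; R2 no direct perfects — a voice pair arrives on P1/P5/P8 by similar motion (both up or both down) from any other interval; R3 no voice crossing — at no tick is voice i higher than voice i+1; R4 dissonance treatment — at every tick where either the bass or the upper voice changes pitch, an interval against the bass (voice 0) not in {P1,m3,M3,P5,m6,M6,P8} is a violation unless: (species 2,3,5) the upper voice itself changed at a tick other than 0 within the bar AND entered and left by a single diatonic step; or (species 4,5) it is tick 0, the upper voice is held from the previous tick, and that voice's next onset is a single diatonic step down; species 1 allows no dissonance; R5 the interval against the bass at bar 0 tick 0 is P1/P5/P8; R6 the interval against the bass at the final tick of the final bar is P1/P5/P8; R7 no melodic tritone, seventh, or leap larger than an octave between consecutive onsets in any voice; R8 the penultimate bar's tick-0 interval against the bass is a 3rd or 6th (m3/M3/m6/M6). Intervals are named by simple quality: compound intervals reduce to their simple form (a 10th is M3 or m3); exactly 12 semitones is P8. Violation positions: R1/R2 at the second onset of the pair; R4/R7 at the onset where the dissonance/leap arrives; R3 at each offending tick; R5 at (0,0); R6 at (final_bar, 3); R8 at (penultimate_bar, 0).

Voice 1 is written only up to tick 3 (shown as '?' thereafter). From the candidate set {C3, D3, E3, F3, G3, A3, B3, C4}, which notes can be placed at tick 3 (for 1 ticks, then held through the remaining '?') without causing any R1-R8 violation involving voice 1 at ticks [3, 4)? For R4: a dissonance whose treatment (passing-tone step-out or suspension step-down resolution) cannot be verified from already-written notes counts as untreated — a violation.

{A3, C3, C4, E3, G3}

C3: legal
D3: violates R4
E3: legal
F3: violates R4
G3: legal
A3: legal
B3: violates R4
C4: legal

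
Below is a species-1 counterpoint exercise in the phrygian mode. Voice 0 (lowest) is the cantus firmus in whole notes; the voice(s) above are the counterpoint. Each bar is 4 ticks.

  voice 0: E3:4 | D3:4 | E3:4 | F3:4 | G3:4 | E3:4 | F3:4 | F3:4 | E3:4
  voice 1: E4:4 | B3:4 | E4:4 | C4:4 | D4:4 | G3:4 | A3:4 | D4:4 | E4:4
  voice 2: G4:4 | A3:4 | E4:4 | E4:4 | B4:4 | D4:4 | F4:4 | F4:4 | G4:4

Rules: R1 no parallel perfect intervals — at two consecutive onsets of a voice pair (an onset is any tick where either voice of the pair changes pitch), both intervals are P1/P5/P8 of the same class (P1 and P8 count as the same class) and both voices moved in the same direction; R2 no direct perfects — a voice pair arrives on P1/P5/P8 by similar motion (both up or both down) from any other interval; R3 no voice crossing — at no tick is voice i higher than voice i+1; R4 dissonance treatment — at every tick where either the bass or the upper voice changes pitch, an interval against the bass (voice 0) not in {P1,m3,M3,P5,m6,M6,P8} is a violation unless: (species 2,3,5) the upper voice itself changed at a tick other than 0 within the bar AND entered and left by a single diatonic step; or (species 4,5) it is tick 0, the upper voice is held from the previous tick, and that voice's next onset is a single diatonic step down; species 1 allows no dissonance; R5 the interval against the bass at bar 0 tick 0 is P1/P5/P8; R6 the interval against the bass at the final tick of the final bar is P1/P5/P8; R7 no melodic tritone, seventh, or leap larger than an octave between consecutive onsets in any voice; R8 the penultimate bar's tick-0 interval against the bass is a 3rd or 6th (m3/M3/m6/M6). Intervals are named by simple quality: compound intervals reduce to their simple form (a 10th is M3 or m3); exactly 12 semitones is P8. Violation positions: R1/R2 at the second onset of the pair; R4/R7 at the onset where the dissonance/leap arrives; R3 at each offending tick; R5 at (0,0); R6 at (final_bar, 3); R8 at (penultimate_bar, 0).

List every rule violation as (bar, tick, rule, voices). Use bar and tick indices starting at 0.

(0, 0, R5, (0, 2))
(1, 0, R2, (0, 2))
(1, 0, R3, (1, 2))
(1, 0, R7, (2,))
(1, 1, R3, (1, 2))
(1, 2, R3, (1, 2))
(1, 3, R3, (1, 2))
(2, 0, R2, (0, 1))
(2, 0, R2, (0, 2))
(2, 0, R2, (1, 2))
(3, 0, R4, (0, 2))
(4, 0, R1, (0, 1))
(5, 0, R2, (1, 2))
(5, 0, R4, (0, 2))
(6, 0, R2, (0, 2))
(7, 0, R8, (0, 2))
(8, 3, R6, (0, 2))

bar 0: v0=E3 v1=E4 v2=G4 downbeat m3
bar 1: v0=D3 v1=B3 v2=A3 downbeat P5
bar 2: v0=E3 v1=E4 v2=E4 downbeat P8
bar 3: v0=F3 v1=C4 v2=E4 downbeat M7
bar 4: v0=G3 v1=D4 v2=B4 downbeat M3
bar 5: v0=E3 v1=G3 v2=D4 downbeat m7
bar 6: v0=F3 v1=A3 v2=F4 downbeat P8
bar 7: v0=F3 v1=D4 v2=F4 downbeat P8
bar 8: v0=E3 v1=E4 v2=G4 downbeat m3
  -> R5 @ bar 0 tick 0 v(0, 2): opens on m3
  -> R2 @ bar 1 tick 0 v(0, 2): E3/G4 m3 -> D3/A3 P5 similar
  -> R3 @ bar 1 tick 0 v(1, 2): B3 above A3
  -> R7 @ bar 1 tick 0 v(2,): G4->A3 leap 10st
  -> R3 @ bar 1 tick 1 v(1, 2): B3 above A3
  -> R3 @ bar 1 tick 2 v(1, 2): B3 above A3
  -> R3 @ bar 1 tick 3 v(1, 2): B3 above A3
  -> R2 @ bar 2 tick 0 v(0, 1): D3/B3 M6 -> E3/E4 P8 similar
  -> R2 @ bar 2 tick 0 v(0, 2): D3/A3 P5 -> E3/E4 P8 similar
  -> R2 @ bar 2 tick 0 v(1, 2): B3/A3 M2 -> E4/E4 P1 similar
  -> R4 @ bar 3 tick 0 v(0, 2): F3/E4 M7 untreated
  -> R1 @ bar 4 tick 0 v(0, 1): F3/C4 P5 -> G3/D4 P5 similar
  -> R2 @ bar 5 tick 0 v(1, 2): D4/B4 M6 -> G3/D4 P5 similar
  -> R4 @ bar 5 tick 0 v(0, 2): E3/D4 m7 untreated
  -> R2 @ bar 6 tick 0 v(0, 2): E3/D4 m7 -> F3/F4 P8 similar
  -> R8 @ bar 7 tick 0 v(0, 2): penult P8 not 3rd/6th
  -> R6 @ bar 8 tick 3 v(0, 2): closes on m3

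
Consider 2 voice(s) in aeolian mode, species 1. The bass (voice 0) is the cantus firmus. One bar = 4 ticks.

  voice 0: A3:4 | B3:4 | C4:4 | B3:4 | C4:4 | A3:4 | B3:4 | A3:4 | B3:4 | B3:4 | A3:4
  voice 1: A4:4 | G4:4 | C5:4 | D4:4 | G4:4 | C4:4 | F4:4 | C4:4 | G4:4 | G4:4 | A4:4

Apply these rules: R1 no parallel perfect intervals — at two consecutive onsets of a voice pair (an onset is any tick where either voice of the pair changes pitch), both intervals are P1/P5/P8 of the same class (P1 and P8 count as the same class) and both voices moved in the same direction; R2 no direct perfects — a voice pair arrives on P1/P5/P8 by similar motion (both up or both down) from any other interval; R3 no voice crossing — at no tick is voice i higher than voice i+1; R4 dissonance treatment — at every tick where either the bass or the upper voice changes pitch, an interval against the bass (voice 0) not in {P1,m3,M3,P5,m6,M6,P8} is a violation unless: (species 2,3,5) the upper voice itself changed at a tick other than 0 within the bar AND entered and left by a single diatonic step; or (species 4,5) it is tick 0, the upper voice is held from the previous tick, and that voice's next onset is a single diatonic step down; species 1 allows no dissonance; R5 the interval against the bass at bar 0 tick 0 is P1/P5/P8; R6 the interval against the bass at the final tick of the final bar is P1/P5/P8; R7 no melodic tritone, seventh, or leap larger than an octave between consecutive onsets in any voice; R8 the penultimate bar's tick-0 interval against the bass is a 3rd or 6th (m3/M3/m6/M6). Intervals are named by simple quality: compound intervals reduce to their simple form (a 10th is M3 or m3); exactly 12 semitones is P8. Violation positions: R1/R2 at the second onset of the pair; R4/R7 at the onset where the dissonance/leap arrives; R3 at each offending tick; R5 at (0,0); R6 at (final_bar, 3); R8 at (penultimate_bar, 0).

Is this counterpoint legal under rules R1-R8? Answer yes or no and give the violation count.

bar 0: v0=A3 v1=A4 (P8)
bar 1: v0=B3 v1=G4 (m6)
bar 2: v0=C4 v1=C5 (P8)
bar 3: v0=B3 v1=D4 (m3)
bar 4: v0=C4 v1=G4 (P5)
bar 5: v0=A3 v1=C4 (m3)
bar 6: v0=B3 v1=F4 (TT)
bar 7: v0=A3 v1=C4 (m3)
bar 8: v0=B3 v1=G4 (m6)
bar 9: v0=B3 v1=G4 (m6)
bar 10: v0=A3 v1=A4 (P8)
  R2 @ bar2.0: B3/G4 m6 -> C4/C5 P8 similar
  R7 @ bar3.0: C5->D4 leap 10st
  R2 @ bar4.0: B3/D4 m3 -> C4/G4 P5 similar
  R4 @ bar6.0: B3/F4 TT untreated

No (4 violations)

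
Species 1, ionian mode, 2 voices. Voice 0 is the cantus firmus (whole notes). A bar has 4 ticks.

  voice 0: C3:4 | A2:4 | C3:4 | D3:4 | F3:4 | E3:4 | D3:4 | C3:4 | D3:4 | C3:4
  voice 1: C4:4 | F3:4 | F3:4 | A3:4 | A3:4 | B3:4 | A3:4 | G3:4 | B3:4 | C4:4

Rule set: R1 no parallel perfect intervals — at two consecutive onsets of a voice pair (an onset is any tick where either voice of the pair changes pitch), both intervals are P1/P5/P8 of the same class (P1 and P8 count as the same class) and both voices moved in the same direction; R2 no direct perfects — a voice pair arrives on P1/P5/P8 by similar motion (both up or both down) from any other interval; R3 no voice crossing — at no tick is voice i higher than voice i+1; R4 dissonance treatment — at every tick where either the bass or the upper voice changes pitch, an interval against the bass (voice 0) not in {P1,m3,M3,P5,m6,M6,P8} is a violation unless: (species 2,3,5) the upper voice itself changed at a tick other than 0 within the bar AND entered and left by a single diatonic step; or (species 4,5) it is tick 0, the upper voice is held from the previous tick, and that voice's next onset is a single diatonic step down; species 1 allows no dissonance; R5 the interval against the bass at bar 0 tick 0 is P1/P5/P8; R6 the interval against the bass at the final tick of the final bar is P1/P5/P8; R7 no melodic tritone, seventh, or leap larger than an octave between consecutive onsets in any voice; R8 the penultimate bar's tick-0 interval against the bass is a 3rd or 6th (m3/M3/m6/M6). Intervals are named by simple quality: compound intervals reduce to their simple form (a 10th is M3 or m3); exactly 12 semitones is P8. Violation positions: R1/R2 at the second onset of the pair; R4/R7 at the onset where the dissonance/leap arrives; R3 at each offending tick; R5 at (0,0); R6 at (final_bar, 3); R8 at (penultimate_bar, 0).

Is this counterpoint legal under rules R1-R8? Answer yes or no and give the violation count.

bar 0: v0=C3 v1=C4 (P8)
bar 1: v0=A2 v1=F3 (m6)
bar 2: v0=C3 v1=F3 (P4)
bar 3: v0=D3 v1=A3 (P5)
bar 4: v0=F3 v1=A3 (M3)
bar 5: v0=E3 v1=B3 (P5)
bar 6: v0=D3 v1=A3 (P5)
bar 7: v0=C3 v1=G3 (P5)
bar 8: v0=D3 v1=B3 (M6)
bar 9: v0=C3 v1=C4 (P8)
  R4 @ bar2.0: C3/F3 P4 untreated
  R2 @ bar3.0: C3/F3 P4 -> D3/A3 P5 similar
  R1 @ bar6.0: E3/B3 P5 -> D3/A3 P5 similar
  R1 @ bar7.0: D3/A3 P5 -> C3/G3 P5 similar

No (4 violations)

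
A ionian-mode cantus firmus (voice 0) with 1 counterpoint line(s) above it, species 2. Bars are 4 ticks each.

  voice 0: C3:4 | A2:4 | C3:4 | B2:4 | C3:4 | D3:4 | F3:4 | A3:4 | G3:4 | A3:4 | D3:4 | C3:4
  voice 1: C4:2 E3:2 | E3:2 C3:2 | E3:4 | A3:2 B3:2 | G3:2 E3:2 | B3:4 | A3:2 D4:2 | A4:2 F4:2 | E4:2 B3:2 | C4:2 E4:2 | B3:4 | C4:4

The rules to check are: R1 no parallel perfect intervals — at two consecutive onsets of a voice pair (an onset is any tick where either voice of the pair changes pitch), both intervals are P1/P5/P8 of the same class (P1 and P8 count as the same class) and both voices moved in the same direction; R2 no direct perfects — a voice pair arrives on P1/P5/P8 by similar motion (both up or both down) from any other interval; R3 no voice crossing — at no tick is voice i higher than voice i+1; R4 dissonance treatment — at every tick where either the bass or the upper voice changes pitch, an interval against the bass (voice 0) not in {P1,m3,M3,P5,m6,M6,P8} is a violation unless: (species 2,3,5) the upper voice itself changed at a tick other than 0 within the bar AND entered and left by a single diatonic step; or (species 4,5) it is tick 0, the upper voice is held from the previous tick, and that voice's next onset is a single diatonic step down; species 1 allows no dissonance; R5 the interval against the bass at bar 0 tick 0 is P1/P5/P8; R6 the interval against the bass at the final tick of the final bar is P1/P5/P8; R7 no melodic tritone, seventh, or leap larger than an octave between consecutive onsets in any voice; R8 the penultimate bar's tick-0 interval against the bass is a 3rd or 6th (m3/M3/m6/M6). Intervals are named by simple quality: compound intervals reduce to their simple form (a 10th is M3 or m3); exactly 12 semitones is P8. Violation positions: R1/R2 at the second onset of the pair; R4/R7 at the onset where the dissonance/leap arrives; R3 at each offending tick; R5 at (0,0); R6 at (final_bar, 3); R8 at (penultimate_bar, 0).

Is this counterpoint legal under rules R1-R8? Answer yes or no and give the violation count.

No (2 violations)

bar 0: v0=C3 v1=C4 (P8)
bar 1: v0=A2 v1=E3 (P5)
bar 2: v0=C3 v1=E3 (M3)
bar 3: v0=B2 v1=A3 (m7)
bar 4: v0=C3 v1=G3 (P5)
bar 5: v0=D3 v1=B3 (M6)
bar 6: v0=F3 v1=A3 (M3)
bar 7: v0=A3 v1=A4 (P8)
bar 8: v0=G3 v1=E4 (M6)
bar 9: v0=A3 v1=C4 (m3)
bar 10: v0=D3 v1=B3 (M6)
bar 11: v0=C3 v1=C4 (P8)
  R4 @ bar3.0: B2/A3 m7 untreated
  R2 @ bar7.0: F3/D4 M6 -> A3/A4 P8 similar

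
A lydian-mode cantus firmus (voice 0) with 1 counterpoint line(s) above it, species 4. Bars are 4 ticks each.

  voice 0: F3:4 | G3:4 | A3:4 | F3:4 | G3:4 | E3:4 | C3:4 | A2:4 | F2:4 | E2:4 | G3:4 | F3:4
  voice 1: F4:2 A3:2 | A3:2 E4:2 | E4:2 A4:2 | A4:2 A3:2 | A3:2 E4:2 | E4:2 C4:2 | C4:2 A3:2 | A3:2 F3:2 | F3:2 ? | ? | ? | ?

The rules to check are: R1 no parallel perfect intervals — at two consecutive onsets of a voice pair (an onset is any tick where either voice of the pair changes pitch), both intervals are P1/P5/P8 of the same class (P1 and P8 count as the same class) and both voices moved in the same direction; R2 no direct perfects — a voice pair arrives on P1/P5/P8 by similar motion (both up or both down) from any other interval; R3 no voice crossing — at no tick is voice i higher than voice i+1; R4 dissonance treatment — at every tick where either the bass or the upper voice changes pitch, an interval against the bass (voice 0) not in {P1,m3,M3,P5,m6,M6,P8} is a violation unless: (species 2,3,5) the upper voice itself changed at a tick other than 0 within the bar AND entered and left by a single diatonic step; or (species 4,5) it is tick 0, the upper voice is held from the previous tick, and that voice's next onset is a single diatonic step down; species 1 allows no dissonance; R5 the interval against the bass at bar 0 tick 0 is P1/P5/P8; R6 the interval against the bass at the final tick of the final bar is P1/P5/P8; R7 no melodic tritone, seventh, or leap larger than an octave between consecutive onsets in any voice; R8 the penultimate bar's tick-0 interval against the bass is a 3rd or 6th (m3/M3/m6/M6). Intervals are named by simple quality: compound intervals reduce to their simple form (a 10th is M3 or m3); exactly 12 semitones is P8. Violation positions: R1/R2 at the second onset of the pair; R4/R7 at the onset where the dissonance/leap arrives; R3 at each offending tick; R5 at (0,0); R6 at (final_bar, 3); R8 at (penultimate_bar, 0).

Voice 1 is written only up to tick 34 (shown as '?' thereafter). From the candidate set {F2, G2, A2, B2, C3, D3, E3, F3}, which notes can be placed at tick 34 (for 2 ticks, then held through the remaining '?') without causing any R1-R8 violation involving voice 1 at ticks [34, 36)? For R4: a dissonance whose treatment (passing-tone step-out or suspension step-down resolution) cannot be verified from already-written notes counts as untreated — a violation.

F2: legal
G2: violates R4,R7
A2: legal
B2: violates R4,R7
C3: legal
D3: legal
E3: violates R4
F3: legal

{A2, C3, D3, F2, F3}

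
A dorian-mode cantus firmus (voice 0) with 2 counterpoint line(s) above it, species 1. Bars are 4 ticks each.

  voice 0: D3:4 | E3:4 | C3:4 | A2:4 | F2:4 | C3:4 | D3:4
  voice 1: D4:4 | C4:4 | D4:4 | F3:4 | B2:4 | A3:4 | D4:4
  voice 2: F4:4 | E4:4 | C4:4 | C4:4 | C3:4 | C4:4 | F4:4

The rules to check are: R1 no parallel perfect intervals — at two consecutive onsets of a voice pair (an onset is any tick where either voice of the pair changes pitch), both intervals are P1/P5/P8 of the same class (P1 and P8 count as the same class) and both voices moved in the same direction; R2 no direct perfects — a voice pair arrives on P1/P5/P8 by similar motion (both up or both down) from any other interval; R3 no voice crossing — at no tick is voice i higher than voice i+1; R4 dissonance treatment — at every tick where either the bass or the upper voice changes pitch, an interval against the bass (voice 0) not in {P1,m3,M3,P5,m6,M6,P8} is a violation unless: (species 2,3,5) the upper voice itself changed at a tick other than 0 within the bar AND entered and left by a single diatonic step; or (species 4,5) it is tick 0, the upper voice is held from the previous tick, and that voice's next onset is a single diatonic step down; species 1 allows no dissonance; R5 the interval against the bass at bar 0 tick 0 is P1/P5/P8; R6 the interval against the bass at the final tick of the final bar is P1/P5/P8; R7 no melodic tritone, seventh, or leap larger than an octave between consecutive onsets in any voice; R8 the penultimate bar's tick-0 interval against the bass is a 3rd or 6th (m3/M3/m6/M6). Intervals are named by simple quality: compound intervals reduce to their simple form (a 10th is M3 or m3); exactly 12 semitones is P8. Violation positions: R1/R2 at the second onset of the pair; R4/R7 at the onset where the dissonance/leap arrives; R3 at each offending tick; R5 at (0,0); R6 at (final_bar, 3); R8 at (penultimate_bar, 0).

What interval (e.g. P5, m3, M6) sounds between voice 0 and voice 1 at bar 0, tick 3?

P8

voice 0=D3 voice 1=D4 -> P8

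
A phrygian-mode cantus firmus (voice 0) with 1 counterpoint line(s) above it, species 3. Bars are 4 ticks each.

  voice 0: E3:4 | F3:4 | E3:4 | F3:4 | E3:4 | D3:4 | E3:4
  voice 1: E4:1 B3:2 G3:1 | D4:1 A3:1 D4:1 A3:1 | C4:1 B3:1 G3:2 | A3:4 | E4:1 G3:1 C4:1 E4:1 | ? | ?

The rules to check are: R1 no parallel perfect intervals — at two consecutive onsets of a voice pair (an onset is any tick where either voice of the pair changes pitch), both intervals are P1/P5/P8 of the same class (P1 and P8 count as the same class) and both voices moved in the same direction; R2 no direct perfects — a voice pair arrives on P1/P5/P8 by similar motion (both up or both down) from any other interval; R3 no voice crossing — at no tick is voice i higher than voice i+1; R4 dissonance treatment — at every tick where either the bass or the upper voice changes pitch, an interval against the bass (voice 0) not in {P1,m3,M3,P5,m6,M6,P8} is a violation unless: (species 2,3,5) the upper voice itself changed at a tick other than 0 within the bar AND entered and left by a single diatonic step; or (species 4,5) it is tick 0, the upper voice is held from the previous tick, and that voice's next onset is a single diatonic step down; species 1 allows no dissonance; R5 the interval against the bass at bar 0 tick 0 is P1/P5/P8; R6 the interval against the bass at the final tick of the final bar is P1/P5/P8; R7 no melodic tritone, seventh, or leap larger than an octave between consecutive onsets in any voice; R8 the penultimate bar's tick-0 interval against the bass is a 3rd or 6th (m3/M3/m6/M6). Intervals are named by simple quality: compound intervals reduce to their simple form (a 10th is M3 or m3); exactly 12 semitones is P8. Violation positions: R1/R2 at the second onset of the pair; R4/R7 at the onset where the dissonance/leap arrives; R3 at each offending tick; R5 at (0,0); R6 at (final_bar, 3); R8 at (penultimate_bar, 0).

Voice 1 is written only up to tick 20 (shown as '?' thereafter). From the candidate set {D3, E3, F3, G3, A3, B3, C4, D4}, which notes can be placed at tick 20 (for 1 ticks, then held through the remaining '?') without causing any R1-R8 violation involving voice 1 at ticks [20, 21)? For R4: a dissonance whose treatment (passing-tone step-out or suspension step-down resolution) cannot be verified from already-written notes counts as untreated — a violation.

{B3}

D3: violates R1,R7,R8
E3: violates R4,R8
F3: violates R7
G3: violates R4,R8
A3: violates R2,R8
B3: legal
C4: violates R4,R8
D4: violates R1,R8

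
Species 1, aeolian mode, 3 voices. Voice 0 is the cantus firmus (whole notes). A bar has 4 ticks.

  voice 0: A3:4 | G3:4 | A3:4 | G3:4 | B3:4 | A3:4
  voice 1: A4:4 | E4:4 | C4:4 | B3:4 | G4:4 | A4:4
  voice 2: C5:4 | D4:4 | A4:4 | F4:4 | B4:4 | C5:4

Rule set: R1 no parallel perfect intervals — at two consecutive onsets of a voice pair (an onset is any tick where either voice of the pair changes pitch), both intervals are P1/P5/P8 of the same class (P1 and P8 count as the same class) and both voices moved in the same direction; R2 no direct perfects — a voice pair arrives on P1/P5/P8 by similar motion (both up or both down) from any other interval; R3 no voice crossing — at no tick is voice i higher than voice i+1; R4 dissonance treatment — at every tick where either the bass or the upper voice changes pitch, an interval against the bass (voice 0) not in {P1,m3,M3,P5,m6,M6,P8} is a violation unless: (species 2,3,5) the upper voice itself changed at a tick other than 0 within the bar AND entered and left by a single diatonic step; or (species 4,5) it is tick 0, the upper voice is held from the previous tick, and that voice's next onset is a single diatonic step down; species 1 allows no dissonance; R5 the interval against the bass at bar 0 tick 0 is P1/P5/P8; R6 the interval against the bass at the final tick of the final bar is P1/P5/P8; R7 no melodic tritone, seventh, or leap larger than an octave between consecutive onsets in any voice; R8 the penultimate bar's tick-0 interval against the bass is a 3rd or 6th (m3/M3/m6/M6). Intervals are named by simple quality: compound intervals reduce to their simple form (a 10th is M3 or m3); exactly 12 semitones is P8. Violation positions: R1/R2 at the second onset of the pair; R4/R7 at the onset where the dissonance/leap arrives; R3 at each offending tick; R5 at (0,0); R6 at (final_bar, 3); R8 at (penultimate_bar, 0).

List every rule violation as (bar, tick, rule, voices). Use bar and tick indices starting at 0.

bar 0: v0=A3 v1=A4 v2=C5 downbeat m3
bar 1: v0=G3 v1=E4 v2=D4 downbeat P5
bar 2: v0=A3 v1=C4 v2=A4 downbeat P8
bar 3: v0=G3 v1=B3 v2=F4 downbeat m7
bar 4: v0=B3 v1=G4 v2=B4 downbeat P8
bar 5: v0=A3 v1=A4 v2=C5 downbeat m3
  -> R5 @ bar 0 tick 0 v(0, 2): opens on m3
  -> R2 @ bar 1 tick 0 v(0, 2): A3/C5 m3 -> G3/D4 P5 similar
  -> R3 @ bar 1 tick 0 v(1, 2): E4 above D4
  -> R7 @ bar 1 tick 0 v(2,): C5->D4 leap 10st
  -> R3 @ bar 1 tick 1 v(1, 2): E4 above D4
  -> R3 @ bar 1 tick 2 v(1, 2): E4 above D4
  -> R3 @ bar 1 tick 3 v(1, 2): E4 above D4
  -> R2 @ bar 2 tick 0 v(0, 2): G3/D4 P5 -> A3/A4 P8 similar
  -> R4 @ bar 3 tick 0 v(0, 2): G3/F4 m7 untreated
  -> R2 @ bar 4 tick 0 v(0, 2): G3/F4 m7 -> B3/B4 P8 similar
  -> R7 @ bar 4 tick 0 v(2,): F4->B4 leap 6st
  -> R8 @ bar 4 tick 0 v(0, 2): penult P8 not 3rd/6th
  -> R6 @ bar 5 tick 3 v(0, 2): closes on m3

(0, 0, R5, (0, 2))
(1, 0, R2, (0, 2))
(1, 0, R3, (1, 2))
(1, 0, R7, (2,))
(1, 1, R3, (1, 2))
(1, 2, R3, (1, 2))
(1, 3, R3, (1, 2))
(2, 0, R2, (0, 2))
(3, 0, R4, (0, 2))
(4, 0, R2, (0, 2))
(4, 0, R7, (2,))
(4, 0, R8, (0, 2))
(5, 3, R6, (0, 2))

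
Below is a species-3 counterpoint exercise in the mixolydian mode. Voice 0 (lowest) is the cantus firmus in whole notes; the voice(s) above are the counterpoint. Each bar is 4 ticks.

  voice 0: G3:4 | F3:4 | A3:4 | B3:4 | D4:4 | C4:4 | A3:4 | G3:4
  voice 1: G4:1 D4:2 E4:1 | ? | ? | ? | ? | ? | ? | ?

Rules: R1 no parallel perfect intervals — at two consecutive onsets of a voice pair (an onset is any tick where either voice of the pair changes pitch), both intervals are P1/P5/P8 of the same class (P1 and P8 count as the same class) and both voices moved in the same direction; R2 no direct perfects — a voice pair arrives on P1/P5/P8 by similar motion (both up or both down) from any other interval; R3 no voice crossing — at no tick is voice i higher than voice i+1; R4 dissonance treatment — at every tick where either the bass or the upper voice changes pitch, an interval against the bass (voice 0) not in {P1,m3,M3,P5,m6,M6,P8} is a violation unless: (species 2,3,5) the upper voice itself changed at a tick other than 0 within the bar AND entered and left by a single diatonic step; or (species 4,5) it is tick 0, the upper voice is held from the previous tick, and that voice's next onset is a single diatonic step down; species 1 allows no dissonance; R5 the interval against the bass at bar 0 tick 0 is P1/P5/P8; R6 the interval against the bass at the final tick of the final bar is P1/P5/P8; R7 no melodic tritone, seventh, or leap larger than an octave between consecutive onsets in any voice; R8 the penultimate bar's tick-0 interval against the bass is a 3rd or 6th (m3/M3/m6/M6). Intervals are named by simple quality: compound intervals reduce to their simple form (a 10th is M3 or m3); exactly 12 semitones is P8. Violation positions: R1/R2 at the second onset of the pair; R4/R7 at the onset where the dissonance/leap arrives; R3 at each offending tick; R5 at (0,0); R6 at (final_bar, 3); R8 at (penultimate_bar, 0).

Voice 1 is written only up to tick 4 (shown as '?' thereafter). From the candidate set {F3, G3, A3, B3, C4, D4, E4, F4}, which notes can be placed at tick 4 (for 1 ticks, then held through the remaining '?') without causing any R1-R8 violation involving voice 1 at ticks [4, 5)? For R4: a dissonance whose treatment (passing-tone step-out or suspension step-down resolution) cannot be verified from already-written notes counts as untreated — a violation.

{A3, D4, F4}

F3: violates R2,R7
G3: violates R4
A3: legal
B3: violates R4
C4: violates R2
D4: legal
E4: violates R4
F4: legal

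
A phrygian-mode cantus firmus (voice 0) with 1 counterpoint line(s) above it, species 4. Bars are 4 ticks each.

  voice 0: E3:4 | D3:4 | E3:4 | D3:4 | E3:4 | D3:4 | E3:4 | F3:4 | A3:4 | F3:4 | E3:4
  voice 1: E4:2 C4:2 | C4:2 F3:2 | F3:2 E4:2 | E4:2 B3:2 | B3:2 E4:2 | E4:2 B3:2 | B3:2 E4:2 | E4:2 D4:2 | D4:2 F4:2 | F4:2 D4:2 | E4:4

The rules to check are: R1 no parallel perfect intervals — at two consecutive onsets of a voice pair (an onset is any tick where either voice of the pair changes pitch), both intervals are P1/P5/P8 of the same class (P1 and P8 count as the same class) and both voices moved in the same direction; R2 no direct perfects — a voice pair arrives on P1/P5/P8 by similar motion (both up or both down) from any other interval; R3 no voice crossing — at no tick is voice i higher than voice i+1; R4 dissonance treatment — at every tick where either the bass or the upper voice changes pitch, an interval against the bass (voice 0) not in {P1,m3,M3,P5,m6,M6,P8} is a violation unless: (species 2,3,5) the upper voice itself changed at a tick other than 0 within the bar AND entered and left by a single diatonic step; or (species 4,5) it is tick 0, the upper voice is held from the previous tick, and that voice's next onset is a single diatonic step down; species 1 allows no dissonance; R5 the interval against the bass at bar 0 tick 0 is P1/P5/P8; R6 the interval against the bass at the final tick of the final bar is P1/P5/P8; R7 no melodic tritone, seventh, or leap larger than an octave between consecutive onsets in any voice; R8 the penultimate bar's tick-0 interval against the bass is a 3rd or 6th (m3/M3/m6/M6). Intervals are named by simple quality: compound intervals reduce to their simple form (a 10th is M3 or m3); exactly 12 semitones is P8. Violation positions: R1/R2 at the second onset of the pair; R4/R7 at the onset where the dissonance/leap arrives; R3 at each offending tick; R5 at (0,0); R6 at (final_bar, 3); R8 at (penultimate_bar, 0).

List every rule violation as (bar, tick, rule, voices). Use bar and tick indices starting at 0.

(1, 0, R4, (0, 1))
(2, 0, R4, (0, 1))
(2, 2, R7, (1,))
(3, 0, R4, (0, 1))
(5, 0, R4, (0, 1))
(8, 0, R4, (0, 1))
(9, 0, R8, (0, 1))

bar 0: v0=E3 v1=E4 downbeat P8
bar 1: v0=D3 v1=C4 downbeat m7
bar 2: v0=E3 v1=F3 downbeat m2
bar 3: v0=D3 v1=E4 downbeat M2
bar 4: v0=E3 v1=B3 downbeat P5
bar 5: v0=D3 v1=E4 downbeat M2
bar 6: v0=E3 v1=B3 downbeat P5
bar 7: v0=F3 v1=E4 downbeat M7
bar 8: v0=A3 v1=D4 downbeat P4
bar 9: v0=F3 v1=F4 downbeat P8
bar 10: v0=E3 v1=E4 downbeat P8
  -> R4 @ bar 1 tick 0 v(0, 1): D3/C4 m7 untreated
  -> R4 @ bar 2 tick 0 v(0, 1): E3/F3 m2 untreated
  -> R7 @ bar 2 tick 2 v(1,): F3->E4 leap 11st
  -> R4 @ bar 3 tick 0 v(0, 1): D3/E4 M2 untreated
  -> R4 @ bar 5 tick 0 v(0, 1): D3/E4 M2 untreated
  -> R4 @ bar 8 tick 0 v(0, 1): A3/D4 P4 untreated
  -> R8 @ bar 9 tick 0 v(0, 1): penult P8 not 3rd/6th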